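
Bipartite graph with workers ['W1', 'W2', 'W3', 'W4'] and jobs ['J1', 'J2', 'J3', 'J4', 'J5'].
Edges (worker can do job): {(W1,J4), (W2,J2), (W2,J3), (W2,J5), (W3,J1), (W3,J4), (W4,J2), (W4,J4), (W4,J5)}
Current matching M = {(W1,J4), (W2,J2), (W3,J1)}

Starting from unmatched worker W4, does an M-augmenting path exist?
Yes: W4 → J5

An M-augmenting path alternates non-matching / matching edges, starting and ending at unmatched vertices.
Path: W4 → J5
(J5 is unmatched in M, so the path is augmenting.)
Flipping edges along this path would increase |M| from 3 to 4.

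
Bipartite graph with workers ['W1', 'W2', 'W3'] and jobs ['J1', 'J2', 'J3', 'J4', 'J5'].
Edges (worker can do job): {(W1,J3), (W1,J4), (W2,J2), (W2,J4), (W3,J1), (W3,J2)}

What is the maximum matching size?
Maximum matching size = 3

Maximum matching: {(W1,J4), (W2,J2), (W3,J1)}
Size: 3

This assigns 3 workers to 3 distinct jobs.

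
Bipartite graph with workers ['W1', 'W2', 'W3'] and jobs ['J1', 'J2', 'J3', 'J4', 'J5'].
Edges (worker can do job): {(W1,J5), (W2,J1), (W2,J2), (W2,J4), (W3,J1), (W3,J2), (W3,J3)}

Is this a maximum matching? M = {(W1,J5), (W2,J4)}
No, size 2 is not maximum

Proposed matching has size 2.
Maximum matching size for this graph: 3.

This is NOT maximum - can be improved to size 3.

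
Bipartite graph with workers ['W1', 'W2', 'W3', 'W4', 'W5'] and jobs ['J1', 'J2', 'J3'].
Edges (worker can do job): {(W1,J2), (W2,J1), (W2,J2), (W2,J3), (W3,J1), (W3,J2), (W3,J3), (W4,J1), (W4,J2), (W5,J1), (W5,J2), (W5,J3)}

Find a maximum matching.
Matching: {(W3,J3), (W4,J2), (W5,J1)}

Maximum matching (size 3):
  W3 → J3
  W4 → J2
  W5 → J1

Each worker is assigned to at most one job, and each job to at most one worker.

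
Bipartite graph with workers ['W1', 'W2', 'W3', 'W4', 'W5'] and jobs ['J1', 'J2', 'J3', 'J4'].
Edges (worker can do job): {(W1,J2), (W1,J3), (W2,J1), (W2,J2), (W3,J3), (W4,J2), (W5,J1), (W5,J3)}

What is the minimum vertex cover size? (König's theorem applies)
Minimum vertex cover size = 3

By König's theorem: in bipartite graphs,
min vertex cover = max matching = 3

Maximum matching has size 3, so minimum vertex cover also has size 3.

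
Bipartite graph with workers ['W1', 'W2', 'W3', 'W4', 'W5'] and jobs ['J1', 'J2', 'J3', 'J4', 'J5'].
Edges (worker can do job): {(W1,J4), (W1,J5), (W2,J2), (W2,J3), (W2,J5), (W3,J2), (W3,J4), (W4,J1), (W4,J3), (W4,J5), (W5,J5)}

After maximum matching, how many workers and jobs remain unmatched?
Unmatched: 0 workers, 0 jobs

Maximum matching size: 5
Workers: 5 total, 5 matched, 0 unmatched
Jobs: 5 total, 5 matched, 0 unmatched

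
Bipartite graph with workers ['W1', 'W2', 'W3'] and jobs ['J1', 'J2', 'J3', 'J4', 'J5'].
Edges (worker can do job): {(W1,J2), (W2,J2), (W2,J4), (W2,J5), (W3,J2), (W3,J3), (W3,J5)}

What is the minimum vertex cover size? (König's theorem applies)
Minimum vertex cover size = 3

By König's theorem: in bipartite graphs,
min vertex cover = max matching = 3

Maximum matching has size 3, so minimum vertex cover also has size 3.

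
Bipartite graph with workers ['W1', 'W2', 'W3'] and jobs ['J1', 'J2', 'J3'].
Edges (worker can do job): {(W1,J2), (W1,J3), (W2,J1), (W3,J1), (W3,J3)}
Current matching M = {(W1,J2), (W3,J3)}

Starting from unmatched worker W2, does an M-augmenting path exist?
Yes: W2 → J1

An M-augmenting path alternates non-matching / matching edges, starting and ending at unmatched vertices.
Path: W2 → J1
(J1 is unmatched in M, so the path is augmenting.)
Flipping edges along this path would increase |M| from 2 to 3.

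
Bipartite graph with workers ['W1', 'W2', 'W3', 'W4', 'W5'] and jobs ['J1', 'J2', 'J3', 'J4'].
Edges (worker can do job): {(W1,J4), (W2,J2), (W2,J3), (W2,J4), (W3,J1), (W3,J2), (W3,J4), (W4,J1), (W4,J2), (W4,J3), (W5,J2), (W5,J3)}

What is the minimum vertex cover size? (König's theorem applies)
Minimum vertex cover size = 4

By König's theorem: in bipartite graphs,
min vertex cover = max matching = 4

Maximum matching has size 4, so minimum vertex cover also has size 4.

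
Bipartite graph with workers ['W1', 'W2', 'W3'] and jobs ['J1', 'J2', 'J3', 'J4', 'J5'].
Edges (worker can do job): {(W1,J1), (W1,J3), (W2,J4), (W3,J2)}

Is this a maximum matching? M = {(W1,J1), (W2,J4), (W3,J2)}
Yes, size 3 is maximum

Proposed matching has size 3.
Maximum matching size for this graph: 3.

This is a maximum matching.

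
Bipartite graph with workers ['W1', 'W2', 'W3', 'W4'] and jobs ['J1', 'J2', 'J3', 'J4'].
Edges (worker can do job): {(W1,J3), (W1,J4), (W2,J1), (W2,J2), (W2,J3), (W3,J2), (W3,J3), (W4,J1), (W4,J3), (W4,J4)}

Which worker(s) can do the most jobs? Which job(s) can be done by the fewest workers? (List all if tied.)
Most versatile: W2, W4 (3 jobs); Least covered: J1, J2, J4 (2 workers)

Worker degrees (jobs they can do): W1:2, W2:3, W3:2, W4:3
Job degrees (workers who can do it): J1:2, J2:2, J3:4, J4:2

Maximum worker degree is 3, achieved by: W2, W4
Minimum job degree is 2, achieved by: J1, J2, J4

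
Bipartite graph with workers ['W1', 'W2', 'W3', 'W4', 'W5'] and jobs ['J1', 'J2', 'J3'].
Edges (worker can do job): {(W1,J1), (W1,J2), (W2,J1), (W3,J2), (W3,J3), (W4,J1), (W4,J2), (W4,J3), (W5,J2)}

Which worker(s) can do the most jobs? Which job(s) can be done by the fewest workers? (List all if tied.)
Most versatile: W4 (3 jobs); Least covered: J3 (2 workers)

Worker degrees (jobs they can do): W1:2, W2:1, W3:2, W4:3, W5:1
Job degrees (workers who can do it): J1:3, J2:4, J3:2

Maximum worker degree is 3, achieved by: W4
Minimum job degree is 2, achieved by: J3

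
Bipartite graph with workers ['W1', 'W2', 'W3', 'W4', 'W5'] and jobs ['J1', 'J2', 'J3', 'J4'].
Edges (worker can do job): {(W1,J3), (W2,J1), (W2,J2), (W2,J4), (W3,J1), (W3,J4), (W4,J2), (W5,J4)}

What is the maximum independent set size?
Maximum independent set = 5

By König's theorem:
- Min vertex cover = Max matching = 4
- Max independent set = Total vertices - Min vertex cover
- Max independent set = 9 - 4 = 5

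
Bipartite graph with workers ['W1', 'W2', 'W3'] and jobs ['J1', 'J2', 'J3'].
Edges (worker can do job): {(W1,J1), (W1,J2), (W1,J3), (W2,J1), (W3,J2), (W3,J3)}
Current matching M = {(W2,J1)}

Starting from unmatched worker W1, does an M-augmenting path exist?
Yes: W1 → J3

An M-augmenting path alternates non-matching / matching edges, starting and ending at unmatched vertices.
Path: W1 → J3
(J3 is unmatched in M, so the path is augmenting.)
Flipping edges along this path would increase |M| from 1 to 2.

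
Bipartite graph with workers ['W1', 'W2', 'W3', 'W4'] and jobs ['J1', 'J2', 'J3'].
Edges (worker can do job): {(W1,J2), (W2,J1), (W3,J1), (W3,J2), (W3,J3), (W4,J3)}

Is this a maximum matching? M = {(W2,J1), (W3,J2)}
No, size 2 is not maximum

Proposed matching has size 2.
Maximum matching size for this graph: 3.

This is NOT maximum - can be improved to size 3.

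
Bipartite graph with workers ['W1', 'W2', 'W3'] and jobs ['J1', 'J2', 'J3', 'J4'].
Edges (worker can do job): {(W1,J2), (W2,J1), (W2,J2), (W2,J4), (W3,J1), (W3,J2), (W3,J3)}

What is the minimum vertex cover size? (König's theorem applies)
Minimum vertex cover size = 3

By König's theorem: in bipartite graphs,
min vertex cover = max matching = 3

Maximum matching has size 3, so minimum vertex cover also has size 3.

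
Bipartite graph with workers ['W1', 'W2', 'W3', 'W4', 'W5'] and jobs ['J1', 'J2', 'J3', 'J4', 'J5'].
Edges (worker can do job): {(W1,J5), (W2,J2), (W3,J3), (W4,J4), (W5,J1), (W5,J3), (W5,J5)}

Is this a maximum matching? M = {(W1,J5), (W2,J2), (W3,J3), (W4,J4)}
No, size 4 is not maximum

Proposed matching has size 4.
Maximum matching size for this graph: 5.

This is NOT maximum - can be improved to size 5.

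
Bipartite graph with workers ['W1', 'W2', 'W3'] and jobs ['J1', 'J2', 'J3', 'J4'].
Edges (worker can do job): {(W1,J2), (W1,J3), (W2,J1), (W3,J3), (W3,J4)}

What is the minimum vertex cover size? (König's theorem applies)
Minimum vertex cover size = 3

By König's theorem: in bipartite graphs,
min vertex cover = max matching = 3

Maximum matching has size 3, so minimum vertex cover also has size 3.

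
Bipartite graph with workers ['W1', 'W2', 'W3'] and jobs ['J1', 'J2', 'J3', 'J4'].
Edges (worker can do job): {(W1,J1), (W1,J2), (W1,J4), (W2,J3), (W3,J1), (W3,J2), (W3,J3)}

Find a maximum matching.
Matching: {(W1,J4), (W2,J3), (W3,J1)}

Maximum matching (size 3):
  W1 → J4
  W2 → J3
  W3 → J1

Each worker is assigned to at most one job, and each job to at most one worker.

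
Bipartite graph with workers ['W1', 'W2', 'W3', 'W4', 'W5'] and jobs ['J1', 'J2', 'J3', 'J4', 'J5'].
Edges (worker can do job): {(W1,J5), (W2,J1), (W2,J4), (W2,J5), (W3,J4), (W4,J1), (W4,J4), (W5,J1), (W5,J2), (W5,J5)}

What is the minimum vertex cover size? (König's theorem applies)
Minimum vertex cover size = 4

By König's theorem: in bipartite graphs,
min vertex cover = max matching = 4

Maximum matching has size 4, so minimum vertex cover also has size 4.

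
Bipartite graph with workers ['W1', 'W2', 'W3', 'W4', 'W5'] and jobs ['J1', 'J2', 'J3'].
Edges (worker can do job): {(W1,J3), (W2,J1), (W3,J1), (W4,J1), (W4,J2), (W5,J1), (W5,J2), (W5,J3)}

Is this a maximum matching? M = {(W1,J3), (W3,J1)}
No, size 2 is not maximum

Proposed matching has size 2.
Maximum matching size for this graph: 3.

This is NOT maximum - can be improved to size 3.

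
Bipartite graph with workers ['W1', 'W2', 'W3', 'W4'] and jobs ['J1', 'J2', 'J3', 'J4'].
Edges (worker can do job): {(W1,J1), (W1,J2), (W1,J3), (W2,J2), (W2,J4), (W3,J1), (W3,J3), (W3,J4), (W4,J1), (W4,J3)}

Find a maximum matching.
Matching: {(W1,J3), (W2,J2), (W3,J4), (W4,J1)}

Maximum matching (size 4):
  W1 → J3
  W2 → J2
  W3 → J4
  W4 → J1

Each worker is assigned to at most one job, and each job to at most one worker.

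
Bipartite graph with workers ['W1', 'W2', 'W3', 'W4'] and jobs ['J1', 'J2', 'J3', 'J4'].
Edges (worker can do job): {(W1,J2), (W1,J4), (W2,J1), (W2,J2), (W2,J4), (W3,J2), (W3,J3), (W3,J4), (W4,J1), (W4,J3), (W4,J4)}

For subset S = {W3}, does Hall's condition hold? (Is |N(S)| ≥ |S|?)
Yes: |N(S)| = 3, |S| = 1

Subset S = {W3}
Neighbors N(S) = {J2, J3, J4}

|N(S)| = 3, |S| = 1
Hall's condition: |N(S)| ≥ |S| is satisfied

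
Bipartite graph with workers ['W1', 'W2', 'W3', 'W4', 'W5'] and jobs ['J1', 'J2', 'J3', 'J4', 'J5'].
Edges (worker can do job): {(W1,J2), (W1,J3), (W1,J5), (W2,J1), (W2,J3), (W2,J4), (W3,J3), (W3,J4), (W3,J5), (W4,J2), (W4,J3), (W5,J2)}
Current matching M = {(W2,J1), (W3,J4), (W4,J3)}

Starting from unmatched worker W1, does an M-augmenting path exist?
Yes: W1 → J2

An M-augmenting path alternates non-matching / matching edges, starting and ending at unmatched vertices.
Path: W1 → J2
(J2 is unmatched in M, so the path is augmenting.)
Flipping edges along this path would increase |M| from 3 to 4.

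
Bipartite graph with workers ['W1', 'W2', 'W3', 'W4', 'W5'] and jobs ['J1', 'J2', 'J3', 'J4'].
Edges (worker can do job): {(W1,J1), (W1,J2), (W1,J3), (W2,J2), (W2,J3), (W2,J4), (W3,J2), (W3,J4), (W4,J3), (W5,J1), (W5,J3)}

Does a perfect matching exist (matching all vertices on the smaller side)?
Yes, perfect matching exists (size 4)

Perfect matching: {(W1,J2), (W3,J4), (W4,J3), (W5,J1)}
All 4 vertices on the smaller side are matched.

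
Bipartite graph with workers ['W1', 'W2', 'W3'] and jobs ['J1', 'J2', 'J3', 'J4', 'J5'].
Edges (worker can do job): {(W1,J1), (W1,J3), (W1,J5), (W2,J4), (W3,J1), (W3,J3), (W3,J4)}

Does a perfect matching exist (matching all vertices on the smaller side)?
Yes, perfect matching exists (size 3)

Perfect matching: {(W1,J3), (W2,J4), (W3,J1)}
All 3 vertices on the smaller side are matched.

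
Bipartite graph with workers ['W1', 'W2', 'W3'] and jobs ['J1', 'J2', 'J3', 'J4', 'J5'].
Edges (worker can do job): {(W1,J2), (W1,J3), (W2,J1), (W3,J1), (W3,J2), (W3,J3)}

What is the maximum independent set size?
Maximum independent set = 5

By König's theorem:
- Min vertex cover = Max matching = 3
- Max independent set = Total vertices - Min vertex cover
- Max independent set = 8 - 3 = 5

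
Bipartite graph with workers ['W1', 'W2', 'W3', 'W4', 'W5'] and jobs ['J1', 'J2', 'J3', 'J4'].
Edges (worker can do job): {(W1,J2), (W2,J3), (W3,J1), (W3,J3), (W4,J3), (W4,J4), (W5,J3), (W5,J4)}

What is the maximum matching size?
Maximum matching size = 4

Maximum matching: {(W1,J2), (W3,J1), (W4,J3), (W5,J4)}
Size: 4

This assigns 4 workers to 4 distinct jobs.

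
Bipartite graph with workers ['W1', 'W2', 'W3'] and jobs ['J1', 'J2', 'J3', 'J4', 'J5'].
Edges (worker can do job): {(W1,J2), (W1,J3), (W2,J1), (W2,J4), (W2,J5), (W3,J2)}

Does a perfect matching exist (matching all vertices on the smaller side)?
Yes, perfect matching exists (size 3)

Perfect matching: {(W1,J3), (W2,J1), (W3,J2)}
All 3 vertices on the smaller side are matched.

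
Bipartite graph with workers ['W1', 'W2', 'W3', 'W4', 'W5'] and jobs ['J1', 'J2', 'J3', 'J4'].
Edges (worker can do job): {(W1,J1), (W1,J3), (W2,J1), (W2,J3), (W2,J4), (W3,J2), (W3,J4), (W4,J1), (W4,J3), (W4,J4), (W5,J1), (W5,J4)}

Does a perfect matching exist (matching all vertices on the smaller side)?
Yes, perfect matching exists (size 4)

Perfect matching: {(W2,J4), (W3,J2), (W4,J3), (W5,J1)}
All 4 vertices on the smaller side are matched.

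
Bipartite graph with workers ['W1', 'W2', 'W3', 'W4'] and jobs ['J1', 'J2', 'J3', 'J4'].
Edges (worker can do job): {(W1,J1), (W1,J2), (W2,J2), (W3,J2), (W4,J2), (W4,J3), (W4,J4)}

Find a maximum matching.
Matching: {(W1,J1), (W3,J2), (W4,J3)}

Maximum matching (size 3):
  W1 → J1
  W3 → J2
  W4 → J3

Each worker is assigned to at most one job, and each job to at most one worker.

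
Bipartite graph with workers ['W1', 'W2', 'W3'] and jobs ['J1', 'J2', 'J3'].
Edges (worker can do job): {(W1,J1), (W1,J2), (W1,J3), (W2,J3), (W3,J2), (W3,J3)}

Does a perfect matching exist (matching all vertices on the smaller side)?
Yes, perfect matching exists (size 3)

Perfect matching: {(W1,J1), (W2,J3), (W3,J2)}
All 3 vertices on the smaller side are matched.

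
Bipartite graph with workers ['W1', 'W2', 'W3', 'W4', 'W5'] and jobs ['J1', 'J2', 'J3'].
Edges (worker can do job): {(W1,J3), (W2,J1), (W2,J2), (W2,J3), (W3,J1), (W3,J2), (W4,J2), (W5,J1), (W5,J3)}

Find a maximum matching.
Matching: {(W3,J1), (W4,J2), (W5,J3)}

Maximum matching (size 3):
  W3 → J1
  W4 → J2
  W5 → J3

Each worker is assigned to at most one job, and each job to at most one worker.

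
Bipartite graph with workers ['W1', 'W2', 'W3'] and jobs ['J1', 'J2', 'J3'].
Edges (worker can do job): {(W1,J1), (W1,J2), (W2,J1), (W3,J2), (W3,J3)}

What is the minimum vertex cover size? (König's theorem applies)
Minimum vertex cover size = 3

By König's theorem: in bipartite graphs,
min vertex cover = max matching = 3

Maximum matching has size 3, so minimum vertex cover also has size 3.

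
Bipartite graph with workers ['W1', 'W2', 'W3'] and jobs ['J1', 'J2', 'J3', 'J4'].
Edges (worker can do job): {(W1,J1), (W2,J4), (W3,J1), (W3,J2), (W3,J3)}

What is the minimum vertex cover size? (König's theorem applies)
Minimum vertex cover size = 3

By König's theorem: in bipartite graphs,
min vertex cover = max matching = 3

Maximum matching has size 3, so minimum vertex cover also has size 3.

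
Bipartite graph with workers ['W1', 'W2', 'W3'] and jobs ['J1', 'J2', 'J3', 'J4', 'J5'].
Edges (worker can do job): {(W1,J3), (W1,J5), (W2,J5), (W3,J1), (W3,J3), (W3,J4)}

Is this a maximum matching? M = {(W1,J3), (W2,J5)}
No, size 2 is not maximum

Proposed matching has size 2.
Maximum matching size for this graph: 3.

This is NOT maximum - can be improved to size 3.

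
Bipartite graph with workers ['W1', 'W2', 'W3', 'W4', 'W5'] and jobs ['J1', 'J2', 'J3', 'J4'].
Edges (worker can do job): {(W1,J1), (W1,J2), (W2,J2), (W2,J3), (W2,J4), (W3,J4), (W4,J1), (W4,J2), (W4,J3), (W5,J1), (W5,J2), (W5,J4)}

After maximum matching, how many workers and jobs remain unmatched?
Unmatched: 1 workers, 0 jobs

Maximum matching size: 4
Workers: 5 total, 4 matched, 1 unmatched
Jobs: 4 total, 4 matched, 0 unmatched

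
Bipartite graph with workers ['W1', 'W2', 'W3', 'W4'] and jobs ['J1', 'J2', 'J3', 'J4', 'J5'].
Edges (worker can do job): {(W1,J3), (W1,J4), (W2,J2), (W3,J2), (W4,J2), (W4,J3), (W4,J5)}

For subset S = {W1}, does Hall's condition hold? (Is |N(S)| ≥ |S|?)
Yes: |N(S)| = 2, |S| = 1

Subset S = {W1}
Neighbors N(S) = {J3, J4}

|N(S)| = 2, |S| = 1
Hall's condition: |N(S)| ≥ |S| is satisfied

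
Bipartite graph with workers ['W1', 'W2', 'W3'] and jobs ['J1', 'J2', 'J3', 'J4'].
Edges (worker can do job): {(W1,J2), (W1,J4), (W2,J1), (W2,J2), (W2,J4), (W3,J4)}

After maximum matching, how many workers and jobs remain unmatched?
Unmatched: 0 workers, 1 jobs

Maximum matching size: 3
Workers: 3 total, 3 matched, 0 unmatched
Jobs: 4 total, 3 matched, 1 unmatched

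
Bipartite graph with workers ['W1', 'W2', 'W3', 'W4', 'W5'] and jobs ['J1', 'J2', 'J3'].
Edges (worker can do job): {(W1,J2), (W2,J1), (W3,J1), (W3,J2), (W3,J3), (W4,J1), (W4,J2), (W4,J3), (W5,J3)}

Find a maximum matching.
Matching: {(W1,J2), (W3,J3), (W4,J1)}

Maximum matching (size 3):
  W1 → J2
  W3 → J3
  W4 → J1

Each worker is assigned to at most one job, and each job to at most one worker.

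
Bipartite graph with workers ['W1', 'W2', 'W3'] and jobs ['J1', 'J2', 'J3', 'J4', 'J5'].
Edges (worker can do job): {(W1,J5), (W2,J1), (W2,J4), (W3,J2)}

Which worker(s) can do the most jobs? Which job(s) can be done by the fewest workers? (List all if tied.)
Most versatile: W2 (2 jobs); Least covered: J3 (0 workers)

Worker degrees (jobs they can do): W1:1, W2:2, W3:1
Job degrees (workers who can do it): J1:1, J2:1, J3:0, J4:1, J5:1

Maximum worker degree is 2, achieved by: W2
Minimum job degree is 0, achieved by: J3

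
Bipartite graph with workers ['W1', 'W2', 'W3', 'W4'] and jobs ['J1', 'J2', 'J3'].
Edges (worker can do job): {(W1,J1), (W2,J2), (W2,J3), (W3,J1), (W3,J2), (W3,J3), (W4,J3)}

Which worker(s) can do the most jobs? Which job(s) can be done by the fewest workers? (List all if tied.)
Most versatile: W3 (3 jobs); Least covered: J1, J2 (2 workers)

Worker degrees (jobs they can do): W1:1, W2:2, W3:3, W4:1
Job degrees (workers who can do it): J1:2, J2:2, J3:3

Maximum worker degree is 3, achieved by: W3
Minimum job degree is 2, achieved by: J1, J2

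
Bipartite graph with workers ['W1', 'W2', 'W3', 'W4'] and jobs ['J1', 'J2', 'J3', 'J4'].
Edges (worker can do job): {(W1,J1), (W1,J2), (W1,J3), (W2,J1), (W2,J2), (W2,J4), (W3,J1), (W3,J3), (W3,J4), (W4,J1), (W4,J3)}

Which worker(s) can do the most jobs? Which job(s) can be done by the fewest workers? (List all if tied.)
Most versatile: W1, W2, W3 (3 jobs); Least covered: J2, J4 (2 workers)

Worker degrees (jobs they can do): W1:3, W2:3, W3:3, W4:2
Job degrees (workers who can do it): J1:4, J2:2, J3:3, J4:2

Maximum worker degree is 3, achieved by: W1, W2, W3
Minimum job degree is 2, achieved by: J2, J4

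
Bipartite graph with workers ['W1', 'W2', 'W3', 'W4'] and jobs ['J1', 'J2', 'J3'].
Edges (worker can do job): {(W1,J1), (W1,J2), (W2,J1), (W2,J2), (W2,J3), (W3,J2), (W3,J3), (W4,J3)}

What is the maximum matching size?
Maximum matching size = 3

Maximum matching: {(W1,J1), (W3,J2), (W4,J3)}
Size: 3

This assigns 3 workers to 3 distinct jobs.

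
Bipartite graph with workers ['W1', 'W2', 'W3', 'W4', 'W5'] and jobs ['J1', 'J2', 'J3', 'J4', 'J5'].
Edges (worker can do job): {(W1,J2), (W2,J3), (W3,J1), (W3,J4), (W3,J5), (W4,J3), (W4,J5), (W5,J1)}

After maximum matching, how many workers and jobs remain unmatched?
Unmatched: 0 workers, 0 jobs

Maximum matching size: 5
Workers: 5 total, 5 matched, 0 unmatched
Jobs: 5 total, 5 matched, 0 unmatched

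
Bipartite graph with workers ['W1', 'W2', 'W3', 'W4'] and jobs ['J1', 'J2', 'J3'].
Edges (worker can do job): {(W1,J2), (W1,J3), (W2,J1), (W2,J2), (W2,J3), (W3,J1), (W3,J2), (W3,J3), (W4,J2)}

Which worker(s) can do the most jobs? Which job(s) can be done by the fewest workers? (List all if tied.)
Most versatile: W2, W3 (3 jobs); Least covered: J1 (2 workers)

Worker degrees (jobs they can do): W1:2, W2:3, W3:3, W4:1
Job degrees (workers who can do it): J1:2, J2:4, J3:3

Maximum worker degree is 3, achieved by: W2, W3
Minimum job degree is 2, achieved by: J1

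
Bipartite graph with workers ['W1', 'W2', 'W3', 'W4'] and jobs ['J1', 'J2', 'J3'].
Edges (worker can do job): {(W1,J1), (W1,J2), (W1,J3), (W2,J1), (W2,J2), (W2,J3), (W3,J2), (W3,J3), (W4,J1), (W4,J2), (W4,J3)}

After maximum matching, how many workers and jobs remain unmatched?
Unmatched: 1 workers, 0 jobs

Maximum matching size: 3
Workers: 4 total, 3 matched, 1 unmatched
Jobs: 3 total, 3 matched, 0 unmatched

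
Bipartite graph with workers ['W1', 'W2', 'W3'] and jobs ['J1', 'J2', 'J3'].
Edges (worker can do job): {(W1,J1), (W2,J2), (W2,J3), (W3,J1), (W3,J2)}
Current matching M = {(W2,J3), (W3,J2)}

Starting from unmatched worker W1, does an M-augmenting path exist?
Yes: W1 → J1

An M-augmenting path alternates non-matching / matching edges, starting and ending at unmatched vertices.
Path: W1 → J1
(J1 is unmatched in M, so the path is augmenting.)
Flipping edges along this path would increase |M| from 2 to 3.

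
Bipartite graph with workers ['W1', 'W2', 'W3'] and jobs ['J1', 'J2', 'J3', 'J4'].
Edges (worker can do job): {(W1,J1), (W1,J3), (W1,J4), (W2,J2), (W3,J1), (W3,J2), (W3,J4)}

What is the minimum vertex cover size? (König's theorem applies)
Minimum vertex cover size = 3

By König's theorem: in bipartite graphs,
min vertex cover = max matching = 3

Maximum matching has size 3, so minimum vertex cover also has size 3.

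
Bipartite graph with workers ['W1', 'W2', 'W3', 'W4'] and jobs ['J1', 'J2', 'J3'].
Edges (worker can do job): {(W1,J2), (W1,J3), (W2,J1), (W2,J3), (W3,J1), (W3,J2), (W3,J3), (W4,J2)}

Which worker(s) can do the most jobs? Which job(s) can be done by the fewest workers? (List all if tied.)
Most versatile: W3 (3 jobs); Least covered: J1 (2 workers)

Worker degrees (jobs they can do): W1:2, W2:2, W3:3, W4:1
Job degrees (workers who can do it): J1:2, J2:3, J3:3

Maximum worker degree is 3, achieved by: W3
Minimum job degree is 2, achieved by: J1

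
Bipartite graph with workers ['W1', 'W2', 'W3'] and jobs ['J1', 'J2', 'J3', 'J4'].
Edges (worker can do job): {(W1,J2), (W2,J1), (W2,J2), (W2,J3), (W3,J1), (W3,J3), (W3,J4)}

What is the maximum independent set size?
Maximum independent set = 4

By König's theorem:
- Min vertex cover = Max matching = 3
- Max independent set = Total vertices - Min vertex cover
- Max independent set = 7 - 3 = 4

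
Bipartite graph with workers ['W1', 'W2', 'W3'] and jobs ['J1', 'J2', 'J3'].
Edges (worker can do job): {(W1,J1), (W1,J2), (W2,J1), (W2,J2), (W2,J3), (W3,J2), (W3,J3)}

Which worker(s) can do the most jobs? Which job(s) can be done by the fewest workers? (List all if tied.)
Most versatile: W2 (3 jobs); Least covered: J1, J3 (2 workers)

Worker degrees (jobs they can do): W1:2, W2:3, W3:2
Job degrees (workers who can do it): J1:2, J2:3, J3:2

Maximum worker degree is 3, achieved by: W2
Minimum job degree is 2, achieved by: J1, J3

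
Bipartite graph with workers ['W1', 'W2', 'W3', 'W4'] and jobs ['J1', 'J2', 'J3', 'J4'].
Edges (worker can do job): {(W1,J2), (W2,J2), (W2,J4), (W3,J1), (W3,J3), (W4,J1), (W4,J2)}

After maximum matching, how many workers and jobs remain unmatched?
Unmatched: 0 workers, 0 jobs

Maximum matching size: 4
Workers: 4 total, 4 matched, 0 unmatched
Jobs: 4 total, 4 matched, 0 unmatched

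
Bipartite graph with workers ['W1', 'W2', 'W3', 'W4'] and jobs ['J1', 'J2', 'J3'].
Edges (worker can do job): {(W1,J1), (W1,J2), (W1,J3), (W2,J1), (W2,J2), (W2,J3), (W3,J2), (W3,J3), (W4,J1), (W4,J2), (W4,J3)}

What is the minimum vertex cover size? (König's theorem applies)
Minimum vertex cover size = 3

By König's theorem: in bipartite graphs,
min vertex cover = max matching = 3

Maximum matching has size 3, so minimum vertex cover also has size 3.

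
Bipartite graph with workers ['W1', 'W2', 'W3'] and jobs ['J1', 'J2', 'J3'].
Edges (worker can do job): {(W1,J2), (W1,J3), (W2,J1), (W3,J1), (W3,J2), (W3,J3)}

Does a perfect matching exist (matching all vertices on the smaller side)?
Yes, perfect matching exists (size 3)

Perfect matching: {(W1,J3), (W2,J1), (W3,J2)}
All 3 vertices on the smaller side are matched.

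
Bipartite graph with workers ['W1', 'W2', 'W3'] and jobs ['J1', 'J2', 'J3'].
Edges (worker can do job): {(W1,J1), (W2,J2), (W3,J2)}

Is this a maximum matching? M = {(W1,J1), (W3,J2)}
Yes, size 2 is maximum

Proposed matching has size 2.
Maximum matching size for this graph: 2.

This is a maximum matching.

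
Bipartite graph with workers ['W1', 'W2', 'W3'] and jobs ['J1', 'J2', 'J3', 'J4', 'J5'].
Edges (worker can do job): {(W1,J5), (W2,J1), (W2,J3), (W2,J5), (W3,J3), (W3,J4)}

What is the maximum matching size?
Maximum matching size = 3

Maximum matching: {(W1,J5), (W2,J1), (W3,J3)}
Size: 3

This assigns 3 workers to 3 distinct jobs.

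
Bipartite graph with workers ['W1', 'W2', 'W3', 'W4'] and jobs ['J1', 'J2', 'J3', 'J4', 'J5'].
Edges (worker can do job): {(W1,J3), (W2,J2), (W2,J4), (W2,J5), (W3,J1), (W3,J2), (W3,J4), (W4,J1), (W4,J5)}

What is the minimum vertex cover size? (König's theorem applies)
Minimum vertex cover size = 4

By König's theorem: in bipartite graphs,
min vertex cover = max matching = 4

Maximum matching has size 4, so minimum vertex cover also has size 4.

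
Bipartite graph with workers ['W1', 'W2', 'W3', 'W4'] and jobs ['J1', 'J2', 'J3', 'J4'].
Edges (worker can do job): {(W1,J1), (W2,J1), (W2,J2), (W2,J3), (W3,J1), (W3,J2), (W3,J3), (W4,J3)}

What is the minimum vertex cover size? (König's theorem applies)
Minimum vertex cover size = 3

By König's theorem: in bipartite graphs,
min vertex cover = max matching = 3

Maximum matching has size 3, so minimum vertex cover also has size 3.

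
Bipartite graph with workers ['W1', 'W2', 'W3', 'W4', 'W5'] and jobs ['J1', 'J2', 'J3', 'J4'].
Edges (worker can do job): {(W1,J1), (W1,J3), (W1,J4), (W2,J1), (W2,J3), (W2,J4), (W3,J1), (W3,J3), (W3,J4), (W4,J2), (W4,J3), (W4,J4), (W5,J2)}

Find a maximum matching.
Matching: {(W1,J1), (W3,J3), (W4,J4), (W5,J2)}

Maximum matching (size 4):
  W1 → J1
  W3 → J3
  W4 → J4
  W5 → J2

Each worker is assigned to at most one job, and each job to at most one worker.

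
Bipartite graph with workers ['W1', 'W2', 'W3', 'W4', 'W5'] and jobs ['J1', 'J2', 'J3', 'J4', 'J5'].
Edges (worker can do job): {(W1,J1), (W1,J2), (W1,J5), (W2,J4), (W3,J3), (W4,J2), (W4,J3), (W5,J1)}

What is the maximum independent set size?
Maximum independent set = 5

By König's theorem:
- Min vertex cover = Max matching = 5
- Max independent set = Total vertices - Min vertex cover
- Max independent set = 10 - 5 = 5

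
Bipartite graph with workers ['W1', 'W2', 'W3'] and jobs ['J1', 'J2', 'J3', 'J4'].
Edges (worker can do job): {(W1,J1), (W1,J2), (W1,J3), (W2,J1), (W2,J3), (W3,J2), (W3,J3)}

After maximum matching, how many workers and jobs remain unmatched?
Unmatched: 0 workers, 1 jobs

Maximum matching size: 3
Workers: 3 total, 3 matched, 0 unmatched
Jobs: 4 total, 3 matched, 1 unmatched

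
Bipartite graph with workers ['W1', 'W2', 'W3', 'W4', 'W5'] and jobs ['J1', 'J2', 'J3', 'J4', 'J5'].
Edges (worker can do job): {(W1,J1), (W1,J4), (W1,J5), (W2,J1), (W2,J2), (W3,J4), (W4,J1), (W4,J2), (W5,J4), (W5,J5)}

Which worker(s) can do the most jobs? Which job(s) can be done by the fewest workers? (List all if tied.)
Most versatile: W1 (3 jobs); Least covered: J3 (0 workers)

Worker degrees (jobs they can do): W1:3, W2:2, W3:1, W4:2, W5:2
Job degrees (workers who can do it): J1:3, J2:2, J3:0, J4:3, J5:2

Maximum worker degree is 3, achieved by: W1
Minimum job degree is 0, achieved by: J3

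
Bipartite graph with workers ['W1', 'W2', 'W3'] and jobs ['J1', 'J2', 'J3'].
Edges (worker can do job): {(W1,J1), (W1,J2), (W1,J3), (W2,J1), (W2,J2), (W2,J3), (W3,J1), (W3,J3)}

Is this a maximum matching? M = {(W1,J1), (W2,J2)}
No, size 2 is not maximum

Proposed matching has size 2.
Maximum matching size for this graph: 3.

This is NOT maximum - can be improved to size 3.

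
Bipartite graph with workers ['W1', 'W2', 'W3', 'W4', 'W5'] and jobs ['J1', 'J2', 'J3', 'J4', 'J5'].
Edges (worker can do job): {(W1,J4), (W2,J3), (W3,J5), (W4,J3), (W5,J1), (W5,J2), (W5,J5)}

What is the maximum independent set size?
Maximum independent set = 6

By König's theorem:
- Min vertex cover = Max matching = 4
- Max independent set = Total vertices - Min vertex cover
- Max independent set = 10 - 4 = 6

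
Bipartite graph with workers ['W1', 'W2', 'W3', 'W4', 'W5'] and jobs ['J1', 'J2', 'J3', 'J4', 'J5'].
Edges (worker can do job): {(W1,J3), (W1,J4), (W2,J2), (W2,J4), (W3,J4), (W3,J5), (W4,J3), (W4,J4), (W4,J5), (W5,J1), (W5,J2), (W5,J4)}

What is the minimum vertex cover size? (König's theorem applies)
Minimum vertex cover size = 5

By König's theorem: in bipartite graphs,
min vertex cover = max matching = 5

Maximum matching has size 5, so minimum vertex cover also has size 5.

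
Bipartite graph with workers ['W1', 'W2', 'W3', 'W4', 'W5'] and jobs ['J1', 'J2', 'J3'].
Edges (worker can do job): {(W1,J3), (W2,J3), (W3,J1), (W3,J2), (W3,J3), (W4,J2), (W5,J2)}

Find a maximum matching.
Matching: {(W1,J3), (W3,J1), (W5,J2)}

Maximum matching (size 3):
  W1 → J3
  W3 → J1
  W5 → J2

Each worker is assigned to at most one job, and each job to at most one worker.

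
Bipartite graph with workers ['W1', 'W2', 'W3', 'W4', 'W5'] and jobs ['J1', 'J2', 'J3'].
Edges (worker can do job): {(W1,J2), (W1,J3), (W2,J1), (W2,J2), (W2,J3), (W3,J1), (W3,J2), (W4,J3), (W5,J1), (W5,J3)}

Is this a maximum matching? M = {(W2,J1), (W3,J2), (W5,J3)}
Yes, size 3 is maximum

Proposed matching has size 3.
Maximum matching size for this graph: 3.

This is a maximum matching.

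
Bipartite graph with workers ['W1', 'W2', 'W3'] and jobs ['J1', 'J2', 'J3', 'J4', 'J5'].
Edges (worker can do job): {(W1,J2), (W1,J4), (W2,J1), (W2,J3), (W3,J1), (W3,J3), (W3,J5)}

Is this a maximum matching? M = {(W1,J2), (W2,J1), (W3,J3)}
Yes, size 3 is maximum

Proposed matching has size 3.
Maximum matching size for this graph: 3.

This is a maximum matching.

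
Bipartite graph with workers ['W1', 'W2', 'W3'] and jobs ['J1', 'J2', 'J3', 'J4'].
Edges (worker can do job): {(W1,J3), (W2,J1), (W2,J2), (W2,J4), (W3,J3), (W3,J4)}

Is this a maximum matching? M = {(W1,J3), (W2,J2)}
No, size 2 is not maximum

Proposed matching has size 2.
Maximum matching size for this graph: 3.

This is NOT maximum - can be improved to size 3.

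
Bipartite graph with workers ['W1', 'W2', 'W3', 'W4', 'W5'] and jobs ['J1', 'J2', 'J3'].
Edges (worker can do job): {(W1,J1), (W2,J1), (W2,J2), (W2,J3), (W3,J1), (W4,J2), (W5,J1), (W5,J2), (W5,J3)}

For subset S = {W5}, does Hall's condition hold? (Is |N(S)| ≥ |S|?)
Yes: |N(S)| = 3, |S| = 1

Subset S = {W5}
Neighbors N(S) = {J1, J2, J3}

|N(S)| = 3, |S| = 1
Hall's condition: |N(S)| ≥ |S| is satisfied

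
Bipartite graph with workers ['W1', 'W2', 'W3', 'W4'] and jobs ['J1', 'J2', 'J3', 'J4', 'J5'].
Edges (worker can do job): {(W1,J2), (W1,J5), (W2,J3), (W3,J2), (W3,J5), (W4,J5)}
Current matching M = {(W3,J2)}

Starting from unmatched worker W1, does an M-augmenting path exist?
Yes: W1 → J5

An M-augmenting path alternates non-matching / matching edges, starting and ending at unmatched vertices.
Path: W1 → J5
(J5 is unmatched in M, so the path is augmenting.)
Flipping edges along this path would increase |M| from 1 to 2.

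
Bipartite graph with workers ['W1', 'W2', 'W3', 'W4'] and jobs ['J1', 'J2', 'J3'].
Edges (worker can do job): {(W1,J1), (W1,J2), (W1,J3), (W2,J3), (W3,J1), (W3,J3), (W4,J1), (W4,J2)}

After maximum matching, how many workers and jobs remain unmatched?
Unmatched: 1 workers, 0 jobs

Maximum matching size: 3
Workers: 4 total, 3 matched, 1 unmatched
Jobs: 3 total, 3 matched, 0 unmatched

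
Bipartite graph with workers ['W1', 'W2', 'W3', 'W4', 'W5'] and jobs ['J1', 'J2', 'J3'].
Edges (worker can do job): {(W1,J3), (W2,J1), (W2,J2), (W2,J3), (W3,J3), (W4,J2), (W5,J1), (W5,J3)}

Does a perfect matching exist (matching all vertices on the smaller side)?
Yes, perfect matching exists (size 3)

Perfect matching: {(W3,J3), (W4,J2), (W5,J1)}
All 3 vertices on the smaller side are matched.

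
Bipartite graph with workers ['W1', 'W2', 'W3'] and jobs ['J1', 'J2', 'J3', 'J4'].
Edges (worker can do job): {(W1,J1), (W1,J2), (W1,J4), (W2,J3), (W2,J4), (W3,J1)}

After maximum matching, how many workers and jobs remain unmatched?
Unmatched: 0 workers, 1 jobs

Maximum matching size: 3
Workers: 3 total, 3 matched, 0 unmatched
Jobs: 4 total, 3 matched, 1 unmatched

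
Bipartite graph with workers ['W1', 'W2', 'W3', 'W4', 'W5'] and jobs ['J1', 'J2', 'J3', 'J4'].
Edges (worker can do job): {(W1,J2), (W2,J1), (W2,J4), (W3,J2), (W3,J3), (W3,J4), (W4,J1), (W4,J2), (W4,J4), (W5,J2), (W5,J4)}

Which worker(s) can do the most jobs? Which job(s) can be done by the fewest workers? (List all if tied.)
Most versatile: W3, W4 (3 jobs); Least covered: J3 (1 workers)

Worker degrees (jobs they can do): W1:1, W2:2, W3:3, W4:3, W5:2
Job degrees (workers who can do it): J1:2, J2:4, J3:1, J4:4

Maximum worker degree is 3, achieved by: W3, W4
Minimum job degree is 1, achieved by: J3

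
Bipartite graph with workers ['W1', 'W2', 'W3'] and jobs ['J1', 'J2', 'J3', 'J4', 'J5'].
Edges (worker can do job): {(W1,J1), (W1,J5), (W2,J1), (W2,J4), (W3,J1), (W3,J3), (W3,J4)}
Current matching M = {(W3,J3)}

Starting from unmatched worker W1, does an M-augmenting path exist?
Yes: W1 → J1

An M-augmenting path alternates non-matching / matching edges, starting and ending at unmatched vertices.
Path: W1 → J1
(J1 is unmatched in M, so the path is augmenting.)
Flipping edges along this path would increase |M| from 1 to 2.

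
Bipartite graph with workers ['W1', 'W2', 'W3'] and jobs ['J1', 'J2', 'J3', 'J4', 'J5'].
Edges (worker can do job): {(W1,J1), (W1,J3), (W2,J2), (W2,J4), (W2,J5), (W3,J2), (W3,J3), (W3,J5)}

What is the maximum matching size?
Maximum matching size = 3

Maximum matching: {(W1,J3), (W2,J4), (W3,J5)}
Size: 3

This assigns 3 workers to 3 distinct jobs.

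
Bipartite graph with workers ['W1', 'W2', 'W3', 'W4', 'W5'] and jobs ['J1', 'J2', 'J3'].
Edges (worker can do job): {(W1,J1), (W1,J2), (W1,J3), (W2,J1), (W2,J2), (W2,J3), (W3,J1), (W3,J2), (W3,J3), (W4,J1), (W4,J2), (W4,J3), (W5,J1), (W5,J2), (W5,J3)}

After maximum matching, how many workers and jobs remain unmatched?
Unmatched: 2 workers, 0 jobs

Maximum matching size: 3
Workers: 5 total, 3 matched, 2 unmatched
Jobs: 3 total, 3 matched, 0 unmatched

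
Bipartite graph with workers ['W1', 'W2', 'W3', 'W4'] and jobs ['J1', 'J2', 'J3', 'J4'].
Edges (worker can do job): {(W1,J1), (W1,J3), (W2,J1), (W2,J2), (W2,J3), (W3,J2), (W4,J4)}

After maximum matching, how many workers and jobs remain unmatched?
Unmatched: 0 workers, 0 jobs

Maximum matching size: 4
Workers: 4 total, 4 matched, 0 unmatched
Jobs: 4 total, 4 matched, 0 unmatched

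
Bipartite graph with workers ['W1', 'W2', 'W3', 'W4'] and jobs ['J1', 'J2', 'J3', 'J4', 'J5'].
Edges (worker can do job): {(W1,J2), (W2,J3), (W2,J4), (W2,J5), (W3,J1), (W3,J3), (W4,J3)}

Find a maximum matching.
Matching: {(W1,J2), (W2,J5), (W3,J1), (W4,J3)}

Maximum matching (size 4):
  W1 → J2
  W2 → J5
  W3 → J1
  W4 → J3

Each worker is assigned to at most one job, and each job to at most one worker.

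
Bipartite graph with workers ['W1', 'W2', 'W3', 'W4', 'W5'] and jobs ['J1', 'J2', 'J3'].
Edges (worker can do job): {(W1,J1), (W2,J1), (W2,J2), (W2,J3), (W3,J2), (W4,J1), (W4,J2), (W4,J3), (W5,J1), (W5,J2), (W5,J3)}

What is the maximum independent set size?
Maximum independent set = 5

By König's theorem:
- Min vertex cover = Max matching = 3
- Max independent set = Total vertices - Min vertex cover
- Max independent set = 8 - 3 = 5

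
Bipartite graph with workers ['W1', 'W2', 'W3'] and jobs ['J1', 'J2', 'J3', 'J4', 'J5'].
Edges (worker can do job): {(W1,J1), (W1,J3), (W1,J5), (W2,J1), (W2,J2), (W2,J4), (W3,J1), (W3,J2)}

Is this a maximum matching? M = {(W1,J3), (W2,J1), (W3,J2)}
Yes, size 3 is maximum

Proposed matching has size 3.
Maximum matching size for this graph: 3.

This is a maximum matching.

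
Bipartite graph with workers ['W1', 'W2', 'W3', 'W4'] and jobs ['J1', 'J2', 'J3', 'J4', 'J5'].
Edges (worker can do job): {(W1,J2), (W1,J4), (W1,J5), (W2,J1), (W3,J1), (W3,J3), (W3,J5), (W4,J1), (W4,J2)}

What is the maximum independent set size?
Maximum independent set = 5

By König's theorem:
- Min vertex cover = Max matching = 4
- Max independent set = Total vertices - Min vertex cover
- Max independent set = 9 - 4 = 5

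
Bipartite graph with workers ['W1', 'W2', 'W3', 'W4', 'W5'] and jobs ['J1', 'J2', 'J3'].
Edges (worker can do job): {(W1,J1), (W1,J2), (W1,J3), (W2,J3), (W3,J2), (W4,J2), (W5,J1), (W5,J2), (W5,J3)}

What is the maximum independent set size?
Maximum independent set = 5

By König's theorem:
- Min vertex cover = Max matching = 3
- Max independent set = Total vertices - Min vertex cover
- Max independent set = 8 - 3 = 5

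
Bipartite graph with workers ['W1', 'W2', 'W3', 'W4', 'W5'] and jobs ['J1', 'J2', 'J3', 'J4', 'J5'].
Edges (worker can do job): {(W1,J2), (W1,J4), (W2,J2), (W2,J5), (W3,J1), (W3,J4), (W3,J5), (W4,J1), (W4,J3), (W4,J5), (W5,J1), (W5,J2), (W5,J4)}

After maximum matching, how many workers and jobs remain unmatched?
Unmatched: 0 workers, 0 jobs

Maximum matching size: 5
Workers: 5 total, 5 matched, 0 unmatched
Jobs: 5 total, 5 matched, 0 unmatched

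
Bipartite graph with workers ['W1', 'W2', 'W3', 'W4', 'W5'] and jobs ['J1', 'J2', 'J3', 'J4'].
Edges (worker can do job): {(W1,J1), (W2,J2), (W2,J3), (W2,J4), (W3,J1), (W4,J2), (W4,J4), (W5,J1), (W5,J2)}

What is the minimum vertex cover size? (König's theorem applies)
Minimum vertex cover size = 4

By König's theorem: in bipartite graphs,
min vertex cover = max matching = 4

Maximum matching has size 4, so minimum vertex cover also has size 4.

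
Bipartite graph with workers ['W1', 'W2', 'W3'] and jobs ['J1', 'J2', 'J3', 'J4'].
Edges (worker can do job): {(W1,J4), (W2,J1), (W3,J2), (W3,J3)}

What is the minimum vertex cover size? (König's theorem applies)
Minimum vertex cover size = 3

By König's theorem: in bipartite graphs,
min vertex cover = max matching = 3

Maximum matching has size 3, so minimum vertex cover also has size 3.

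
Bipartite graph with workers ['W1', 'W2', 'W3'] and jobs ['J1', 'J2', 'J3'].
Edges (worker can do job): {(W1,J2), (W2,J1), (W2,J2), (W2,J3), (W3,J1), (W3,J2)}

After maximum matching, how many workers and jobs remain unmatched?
Unmatched: 0 workers, 0 jobs

Maximum matching size: 3
Workers: 3 total, 3 matched, 0 unmatched
Jobs: 3 total, 3 matched, 0 unmatched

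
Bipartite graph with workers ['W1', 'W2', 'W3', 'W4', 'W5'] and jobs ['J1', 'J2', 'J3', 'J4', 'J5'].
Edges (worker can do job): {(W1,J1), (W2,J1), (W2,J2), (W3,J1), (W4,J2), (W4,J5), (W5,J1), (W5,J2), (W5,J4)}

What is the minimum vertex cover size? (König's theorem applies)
Minimum vertex cover size = 4

By König's theorem: in bipartite graphs,
min vertex cover = max matching = 4

Maximum matching has size 4, so minimum vertex cover also has size 4.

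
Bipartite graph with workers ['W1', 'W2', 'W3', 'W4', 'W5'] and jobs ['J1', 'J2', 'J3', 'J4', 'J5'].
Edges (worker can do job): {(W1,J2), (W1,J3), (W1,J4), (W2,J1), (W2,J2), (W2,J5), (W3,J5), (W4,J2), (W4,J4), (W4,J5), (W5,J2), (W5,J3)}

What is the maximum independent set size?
Maximum independent set = 5

By König's theorem:
- Min vertex cover = Max matching = 5
- Max independent set = Total vertices - Min vertex cover
- Max independent set = 10 - 5 = 5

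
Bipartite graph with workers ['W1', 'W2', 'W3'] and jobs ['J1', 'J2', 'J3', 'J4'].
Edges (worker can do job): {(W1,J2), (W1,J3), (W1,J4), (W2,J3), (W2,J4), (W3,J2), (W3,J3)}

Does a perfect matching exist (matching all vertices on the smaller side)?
Yes, perfect matching exists (size 3)

Perfect matching: {(W1,J3), (W2,J4), (W3,J2)}
All 3 vertices on the smaller side are matched.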